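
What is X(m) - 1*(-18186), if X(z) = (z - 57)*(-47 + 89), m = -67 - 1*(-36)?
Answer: 14490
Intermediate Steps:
m = -31 (m = -67 + 36 = -31)
X(z) = -2394 + 42*z (X(z) = (-57 + z)*42 = -2394 + 42*z)
X(m) - 1*(-18186) = (-2394 + 42*(-31)) - 1*(-18186) = (-2394 - 1302) + 18186 = -3696 + 18186 = 14490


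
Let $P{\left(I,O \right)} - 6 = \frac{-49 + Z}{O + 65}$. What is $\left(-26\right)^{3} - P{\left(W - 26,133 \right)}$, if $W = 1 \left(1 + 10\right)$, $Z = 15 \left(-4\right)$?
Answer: $- \frac{3481127}{198} \approx -17581.0$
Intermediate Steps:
$Z = -60$
$W = 11$ ($W = 1 \cdot 11 = 11$)
$P{\left(I,O \right)} = 6 - \frac{109}{65 + O}$ ($P{\left(I,O \right)} = 6 + \frac{-49 - 60}{O + 65} = 6 - \frac{109}{65 + O}$)
$\left(-26\right)^{3} - P{\left(W - 26,133 \right)} = \left(-26\right)^{3} - \frac{281 + 6 \cdot 133}{65 + 133} = -17576 - \frac{281 + 798}{198} = -17576 - \frac{1}{198} \cdot 1079 = -17576 - \frac{1079}{198} = - \frac{3481127}{198}$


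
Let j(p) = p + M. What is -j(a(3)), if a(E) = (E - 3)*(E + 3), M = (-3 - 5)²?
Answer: -64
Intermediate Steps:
M = 64 (M = (-8)² = 64)
a(E) = (-3 + E)*(3 + E)
j(p) = 64 + p (j(p) = p + 64 = 64 + p)
-j(a(3)) = -(64 + (-9 + 3²)) = -(64 + (-9 + 9)) = -(64 + 0) = -1*64 = -64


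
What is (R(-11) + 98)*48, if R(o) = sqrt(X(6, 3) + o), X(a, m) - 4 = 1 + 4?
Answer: 4704 + 48*I*sqrt(2) ≈ 4704.0 + 67.882*I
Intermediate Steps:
X(a, m) = 9 (X(a, m) = 4 + (1 + 4) = 4 + 5 = 9)
R(o) = sqrt(9 + o)
(R(-11) + 98)*48 = (sqrt(9 - 11) + 98)*48 = (sqrt(-2) + 98)*48 = (I*sqrt(2) + 98)*48 = (98 + I*sqrt(2))*48 = 4704 + 48*I*sqrt(2)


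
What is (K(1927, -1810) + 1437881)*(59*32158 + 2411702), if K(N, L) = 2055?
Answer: 6204718782464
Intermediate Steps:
(K(1927, -1810) + 1437881)*(59*32158 + 2411702) = (2055 + 1437881)*(59*32158 + 2411702) = 1439936*(1897322 + 2411702) = 1439936*4309024 = 6204718782464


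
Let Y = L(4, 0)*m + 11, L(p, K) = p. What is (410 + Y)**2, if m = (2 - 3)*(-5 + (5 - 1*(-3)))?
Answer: 167281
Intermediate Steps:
m = -3 (m = -(-5 + (5 + 3)) = -(-5 + 8) = -1*3 = -3)
Y = -1 (Y = 4*(-3) + 11 = -12 + 11 = -1)
(410 + Y)**2 = (410 - 1)**2 = 409**2 = 167281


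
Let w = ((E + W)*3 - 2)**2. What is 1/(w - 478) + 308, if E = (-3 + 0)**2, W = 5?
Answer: 345577/1122 ≈ 308.00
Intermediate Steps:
E = 9 (E = (-3)**2 = 9)
w = 1600 (w = ((9 + 5)*3 - 2)**2 = (14*3 - 2)**2 = (42 - 2)**2 = 40**2 = 1600)
1/(w - 478) + 308 = 1/(1600 - 478) + 308 = 1/1122 + 308 = 345577/1122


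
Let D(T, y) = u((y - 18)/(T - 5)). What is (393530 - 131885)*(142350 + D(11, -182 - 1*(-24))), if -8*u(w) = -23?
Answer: 297967343835/8 ≈ 3.7246e+10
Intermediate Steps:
u(w) = 23/8 (u(w) = -1/8*(-23) = 23/8)
D(T, y) = 23/8
(393530 - 131885)*(142350 + D(11, -182 - 1*(-24))) = (393530 - 131885)*(142350 + 23/8) = 261645*(1138823/8) = 297967343835/8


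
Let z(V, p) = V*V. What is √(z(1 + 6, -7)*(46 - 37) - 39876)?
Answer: I*√39435 ≈ 198.58*I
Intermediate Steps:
z(V, p) = V²
√(z(1 + 6, -7)*(46 - 37) - 39876) = √((1 + 6)²*(46 - 37) - 39876) = √(7²*9 - 39876) = √(49*9 - 39876) = √(441 - 39876) = √(-39435) = I*√39435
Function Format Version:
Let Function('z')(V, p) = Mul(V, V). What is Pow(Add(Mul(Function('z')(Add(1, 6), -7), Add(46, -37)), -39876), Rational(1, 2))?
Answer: Mul(I, Pow(39435, Rational(1, 2))) ≈ Mul(198.58, I)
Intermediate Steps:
Function('z')(V, p) = Pow(V, 2)
Pow(Add(Mul(Function('z')(Add(1, 6), -7), Add(46, -37)), -39876), Rational(1, 2)) = Pow(Add(Mul(Pow(Add(1, 6), 2), Add(46, -37)), -39876), Rational(1, 2)) = Pow(Add(Mul(Pow(7, 2), 9), -39876), Rational(1, 2)) = Pow(Add(Mul(49, 9), -39876), Rational(1, 2)) = Pow(Add(441, -39876), Rational(1, 2)) = Pow(-39435, Rational(1, 2)) = Mul(I, Pow(39435, Rational(1, 2)))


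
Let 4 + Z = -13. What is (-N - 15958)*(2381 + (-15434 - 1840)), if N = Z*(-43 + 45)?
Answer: 237156132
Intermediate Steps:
Z = -17 (Z = -4 - 13 = -17)
N = -34 (N = -17*(-43 + 45) = -17*2 = -34)
(-N - 15958)*(2381 + (-15434 - 1840)) = (-1*(-34) - 15958)*(2381 + (-15434 - 1840)) = (34 - 15958)*(2381 - 17274) = -15924*(-14893) = 237156132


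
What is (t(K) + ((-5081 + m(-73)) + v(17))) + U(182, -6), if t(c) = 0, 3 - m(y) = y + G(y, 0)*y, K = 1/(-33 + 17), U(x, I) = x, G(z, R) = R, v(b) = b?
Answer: -4806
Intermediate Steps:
K = -1/16 (K = 1/(-16) = -1/16 ≈ -0.062500)
m(y) = 3 - y (m(y) = 3 - (y + 0*y) = 3 - (y + 0) = 3 - y)
(t(K) + ((-5081 + m(-73)) + v(17))) + U(182, -6) = (0 + ((-5081 + (3 - 1*(-73))) + 17)) + 182 = (0 + ((-5081 + (3 + 73)) + 17)) + 182 = (0 + ((-5081 + 76) + 17)) + 182 = (0 + (-5005 + 17)) + 182 = (0 - 4988) + 182 = -4988 + 182 = -4806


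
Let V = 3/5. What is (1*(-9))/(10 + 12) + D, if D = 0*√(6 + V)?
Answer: -9/22 ≈ -0.40909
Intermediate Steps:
V = ⅗ (V = 3*(⅕) = ⅗ ≈ 0.60000)
D = 0 (D = 0*√(6 + ⅗) = 0*√(33/5) = 0*(√165/5) = 0)
(1*(-9))/(10 + 12) + D = (1*(-9))/(10 + 12) + 0 = -9/22 + 0 = -9/22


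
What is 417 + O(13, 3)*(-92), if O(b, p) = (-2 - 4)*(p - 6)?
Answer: -1239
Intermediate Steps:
O(b, p) = 36 - 6*p (O(b, p) = -6*(-6 + p) = 36 - 6*p)
417 + O(13, 3)*(-92) = 417 + (36 - 6*3)*(-92) = 417 + (36 - 18)*(-92) = 417 + 18*(-92) = 417 - 1656 = -1239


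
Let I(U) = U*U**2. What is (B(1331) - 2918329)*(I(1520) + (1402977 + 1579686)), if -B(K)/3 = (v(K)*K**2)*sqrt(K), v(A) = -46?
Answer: -10257315520762127 + 9452079081713643474*sqrt(11) ≈ 3.1339e+19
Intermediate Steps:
I(U) = U**3
B(K) = 138*K**(5/2) (B(K) = -3*(-46*K**2)*sqrt(K) = -(-138)*K**(5/2) = 138*K**(5/2))
(B(1331) - 2918329)*(I(1520) + (1402977 + 1579686)) = (138*1331**(5/2) - 2918329)*(1520**3 + (1402977 + 1579686)) = (138*(19487171*sqrt(11)) - 2918329)*(3511808000 + 2982663) = (2689229598*sqrt(11) - 2918329)*3514790663 = (-2918329 + 2689229598*sqrt(11))*3514790663 = -10257315520762127 + 9452079081713643474*sqrt(11)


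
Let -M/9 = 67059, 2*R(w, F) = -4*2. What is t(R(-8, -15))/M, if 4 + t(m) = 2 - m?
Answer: -2/603531 ≈ -3.3138e-6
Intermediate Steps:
R(w, F) = -4 (R(w, F) = (-4*2)/2 = (1/2)*(-8) = -4)
t(m) = -2 - m (t(m) = -4 + (2 - m) = -2 - m)
M = -603531 (M = -9*67059 = -603531)
t(R(-8, -15))/M = (-2 - 1*(-4))/(-603531) = (-2 + 4)*(-1/603531) = 2*(-1/603531) = -2/603531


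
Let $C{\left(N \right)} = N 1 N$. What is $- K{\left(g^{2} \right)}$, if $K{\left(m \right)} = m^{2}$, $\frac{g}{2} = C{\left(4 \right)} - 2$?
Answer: $-614656$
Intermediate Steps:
$C{\left(N \right)} = N^{2}$ ($C{\left(N \right)} = N N = N^{2}$)
$g = 28$ ($g = 2 \left(4^{2} - 2\right) = 2 \left(16 - 2\right) = 2 \cdot 14 = 28$)
$- K{\left(g^{2} \right)} = - \left(28^{2}\right)^{2} = - 784^{2} = \left(-1\right) 614656 = -614656$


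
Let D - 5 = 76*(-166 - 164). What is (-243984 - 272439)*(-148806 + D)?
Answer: 89796147663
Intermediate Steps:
D = -25075 (D = 5 + 76*(-166 - 164) = 5 + 76*(-330) = 5 - 25080 = -25075)
(-243984 - 272439)*(-148806 + D) = (-243984 - 272439)*(-148806 - 25075) = -516423*(-173881) = 89796147663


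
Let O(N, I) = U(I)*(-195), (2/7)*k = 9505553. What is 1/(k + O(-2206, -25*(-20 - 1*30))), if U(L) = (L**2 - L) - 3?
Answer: -2/542347459 ≈ -3.6877e-9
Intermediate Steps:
U(L) = -3 + L**2 - L
k = 66538871/2 (k = (7/2)*9505553 = 66538871/2 ≈ 3.3269e+7)
O(N, I) = 585 - 195*I**2 + 195*I (O(N, I) = (-3 + I**2 - I)*(-195) = 585 - 195*I**2 + 195*I)
1/(k + O(-2206, -25*(-20 - 1*30))) = 1/(66538871/2 + (585 - 195*625*(-20 - 1*30)**2 + 195*(-25*(-20 - 1*30)))) = 1/(66538871/2 + (585 - 195*625*(-20 - 30)**2 + 195*(-25*(-20 - 30)))) = 1/(66538871/2 + (585 - 195*(-25*(-50))**2 + 195*(-25*(-50)))) = 1/(66538871/2 + (585 - 195*1250**2 + 195*1250)) = 1/(66538871/2 + (585 - 195*1562500 + 243750)) = 1/(66538871/2 + (585 - 304687500 + 243750)) = 1/(66538871/2 - 304443165) = 1/(-542347459/2) = -2/542347459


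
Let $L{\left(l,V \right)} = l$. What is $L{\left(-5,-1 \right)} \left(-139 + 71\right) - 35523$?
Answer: $-35183$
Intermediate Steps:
$L{\left(-5,-1 \right)} \left(-139 + 71\right) - 35523 = - 5 \left(-139 + 71\right) - 35523 = \left(-5\right) \left(-68\right) - 35523 = 340 - 35523 = -35183$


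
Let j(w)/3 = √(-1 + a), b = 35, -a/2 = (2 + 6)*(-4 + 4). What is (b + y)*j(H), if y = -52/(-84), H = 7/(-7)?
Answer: 748*I/7 ≈ 106.86*I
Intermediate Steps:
a = 0 (a = -2*(2 + 6)*(-4 + 4) = -16*0 = -2*0 = 0)
H = -1 (H = 7*(-⅐) = -1)
j(w) = 3*I (j(w) = 3*√(-1 + 0) = 3*√(-1) = 3*I)
y = 13/21 (y = -52*(-1/84) = 13/21 ≈ 0.61905)
(b + y)*j(H) = (35 + 13/21)*(3*I) = 748*(3*I)/21 = 748*I/7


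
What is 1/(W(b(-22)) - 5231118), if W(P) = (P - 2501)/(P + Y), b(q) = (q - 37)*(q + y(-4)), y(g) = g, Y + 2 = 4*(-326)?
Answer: -228/1192695871 ≈ -1.9116e-7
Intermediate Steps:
Y = -1306 (Y = -2 + 4*(-326) = -2 - 1304 = -1306)
b(q) = (-37 + q)*(-4 + q) (b(q) = (q - 37)*(q - 4) = (-37 + q)*(-4 + q))
W(P) = (-2501 + P)/(-1306 + P) (W(P) = (P - 2501)/(P - 1306) = (-2501 + P)/(-1306 + P))
1/(W(b(-22)) - 5231118) = 1/((-2501 + (148 + (-22)² - 41*(-22)))/(-1306 + (148 + (-22)² - 41*(-22))) - 5231118) = 1/((-2501 + (148 + 484 + 902))/(-1306 + (148 + 484 + 902)) - 5231118) = 1/((-2501 + 1534)/(-1306 + 1534) - 5231118) = 1/(-967/228 - 5231118) = 1/(-1192695871/228) = -228/1192695871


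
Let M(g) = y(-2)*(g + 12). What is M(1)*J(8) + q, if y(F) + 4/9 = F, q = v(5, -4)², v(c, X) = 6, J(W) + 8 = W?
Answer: 36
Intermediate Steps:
J(W) = -8 + W
q = 36 (q = 6² = 36)
y(F) = -4/9 + F
M(g) = -88/3 - 22*g/9 (M(g) = (-4/9 - 2)*(g + 12) = -22*(12 + g)/9 = -88/3 - 22*g/9)
M(1)*J(8) + q = (-88/3 - 22/9*1)*(-8 + 8) + 36 = (-88/3 - 22/9)*0 + 36 = -286/9*0 + 36 = 0 + 36 = 36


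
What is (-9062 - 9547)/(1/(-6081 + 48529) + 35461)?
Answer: -789914832/1505248529 ≈ -0.52477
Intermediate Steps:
(-9062 - 9547)/(1/(-6081 + 48529) + 35461) = -18609/(1/42448 + 35461) = -18609/1505248529/42448 = -18609*42448/1505248529 = -789914832/1505248529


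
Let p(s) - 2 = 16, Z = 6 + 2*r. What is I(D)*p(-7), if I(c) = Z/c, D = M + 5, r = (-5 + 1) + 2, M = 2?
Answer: 36/7 ≈ 5.1429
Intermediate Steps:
r = -2 (r = -4 + 2 = -2)
Z = 2 (Z = 6 + 2*(-2) = 6 - 4 = 2)
p(s) = 18 (p(s) = 2 + 16 = 18)
D = 7 (D = 2 + 5 = 7)
I(c) = 2/c
I(D)*p(-7) = (2/7)*18 = 36/7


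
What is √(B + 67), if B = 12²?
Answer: √211 ≈ 14.526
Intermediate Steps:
B = 144
√(B + 67) = √(144 + 67) = √211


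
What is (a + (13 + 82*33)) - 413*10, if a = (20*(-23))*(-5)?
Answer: 889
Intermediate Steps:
a = 2300 (a = -460*(-5) = 2300)
(a + (13 + 82*33)) - 413*10 = (2300 + (13 + 82*33)) - 413*10 = (2300 + (13 + 2706)) - 4130 = (2300 + 2719) - 4130 = 5019 - 4130 = 889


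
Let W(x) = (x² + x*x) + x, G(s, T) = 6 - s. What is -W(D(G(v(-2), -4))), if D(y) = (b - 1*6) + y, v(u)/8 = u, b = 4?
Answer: -820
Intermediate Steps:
v(u) = 8*u
D(y) = -2 + y (D(y) = (4 - 1*6) + y = (4 - 6) + y = -2 + y)
W(x) = x + 2*x² (W(x) = (x² + x²) + x = 2*x² + x = x + 2*x²)
-W(D(G(v(-2), -4))) = -(-2 + (6 - 8*(-2)))*(1 + 2*(-2 + (6 - 8*(-2)))) = -(-2 + (6 - 1*(-16)))*(1 + 2*(-2 + (6 - 1*(-16)))) = -(-2 + (6 + 16))*(1 + 2*(-2 + (6 + 16))) = -(-2 + 22)*(1 + 2*(-2 + 22)) = -20*(1 + 2*20) = -20*(1 + 40) = -20*41 = -1*820 = -820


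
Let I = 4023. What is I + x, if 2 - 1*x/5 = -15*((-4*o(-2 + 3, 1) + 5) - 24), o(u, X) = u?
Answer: 2308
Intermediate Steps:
x = -1715 (x = 10 - (-75)*((-4*(-2 + 3) + 5) - 24) = 10 - (-75)*((-4*1 + 5) - 24) = 10 - (-75)*((-4 + 5) - 24) = 10 - (-75)*(1 - 24) = 10 - (-75)*(-23) = 10 - 5*345 = 10 - 1725 = -1715)
I + x = 4023 - 1715 = 2308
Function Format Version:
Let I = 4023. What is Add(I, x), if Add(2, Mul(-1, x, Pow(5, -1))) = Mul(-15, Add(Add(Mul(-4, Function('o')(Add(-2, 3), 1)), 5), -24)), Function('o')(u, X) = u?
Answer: 2308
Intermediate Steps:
x = -1715 (x = Add(10, Mul(-5, Mul(-15, Add(Add(Mul(-4, Add(-2, 3)), 5), -24)))) = Add(10, Mul(-5, Mul(-15, Add(Add(Mul(-4, 1), 5), -24)))) = Add(10, Mul(-5, Mul(-15, Add(Add(-4, 5), -24)))) = Add(10, Mul(-5, Mul(-15, Add(1, -24)))) = Add(10, Mul(-5, Mul(-15, -23))) = Add(10, Mul(-5, 345)) = Add(10, -1725) = -1715)
Add(I, x) = Add(4023, -1715) = 2308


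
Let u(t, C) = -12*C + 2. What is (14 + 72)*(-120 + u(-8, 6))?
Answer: -16340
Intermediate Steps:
u(t, C) = 2 - 12*C
(14 + 72)*(-120 + u(-8, 6)) = (14 + 72)*(-120 + (2 - 12*6)) = 86*(-120 + (2 - 72)) = 86*(-120 - 70) = 86*(-190) = -16340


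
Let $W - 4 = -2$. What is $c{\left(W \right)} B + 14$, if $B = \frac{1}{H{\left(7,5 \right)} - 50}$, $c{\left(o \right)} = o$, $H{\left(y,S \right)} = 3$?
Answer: $\frac{656}{47} \approx 13.957$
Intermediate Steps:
$W = 2$ ($W = 4 - 2 = 2$)
$B = - \frac{1}{47}$ ($B = \frac{1}{3 - 50} = \frac{1}{-47} = - \frac{1}{47} \approx -0.021277$)
$c{\left(W \right)} B + 14 = 2 \left(- \frac{1}{47}\right) + 14 = - \frac{2}{47} + 14 = \frac{656}{47}$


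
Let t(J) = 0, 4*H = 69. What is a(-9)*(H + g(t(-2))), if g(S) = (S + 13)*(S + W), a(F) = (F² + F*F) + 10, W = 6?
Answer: 16383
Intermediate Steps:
H = 69/4 (H = (¼)*69 = 69/4 ≈ 17.250)
a(F) = 10 + 2*F² (a(F) = (F² + F²) + 10 = 2*F² + 10 = 10 + 2*F²)
g(S) = (6 + S)*(13 + S) (g(S) = (S + 13)*(S + 6) = (13 + S)*(6 + S) = (6 + S)*(13 + S))
a(-9)*(H + g(t(-2))) = (10 + 2*(-9)²)*(69/4 + (78 + 0² + 19*0)) = (10 + 2*81)*(69/4 + (78 + 0 + 0)) = (10 + 162)*(69/4 + 78) = 172*(381/4) = 16383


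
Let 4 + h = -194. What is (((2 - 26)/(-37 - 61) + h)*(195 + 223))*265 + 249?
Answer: -1073349099/49 ≈ -2.1905e+7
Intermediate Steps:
h = -198 (h = -4 - 194 = -198)
(((2 - 26)/(-37 - 61) + h)*(195 + 223))*265 + 249 = (((2 - 26)/(-37 - 61) - 198)*(195 + 223))*265 + 249 = ((-24/(-98) - 198)*418)*265 + 249 = ((-24*(-1/98) - 198)*418)*265 + 249 = ((12/49 - 198)*418)*265 + 249 = -9690/49*418*265 + 249 = -4050420/49*265 + 249 = -1073361300/49 + 249 = -1073349099/49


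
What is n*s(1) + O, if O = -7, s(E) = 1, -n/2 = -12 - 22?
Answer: 61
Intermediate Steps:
n = 68 (n = -2*(-12 - 22) = -2*(-34) = 68)
n*s(1) + O = 68*1 - 7 = 68 - 7 = 61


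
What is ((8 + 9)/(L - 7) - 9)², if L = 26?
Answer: 23716/361 ≈ 65.695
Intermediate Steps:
((8 + 9)/(L - 7) - 9)² = ((8 + 9)/(26 - 7) - 9)² = (17/19 - 9)² = (-154/19)² = 23716/361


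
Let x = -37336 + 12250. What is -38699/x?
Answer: 38699/25086 ≈ 1.5427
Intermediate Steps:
x = -25086
-38699/x = -38699/(-25086) = -38699*(-1/25086) = 38699/25086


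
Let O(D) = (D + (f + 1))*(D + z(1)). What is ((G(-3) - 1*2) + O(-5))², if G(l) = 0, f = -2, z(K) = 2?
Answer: 256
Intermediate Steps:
O(D) = (-1 + D)*(2 + D) (O(D) = (D + (-2 + 1))*(D + 2) = (D - 1)*(2 + D) = (-1 + D)*(2 + D))
((G(-3) - 1*2) + O(-5))² = ((0 - 1*2) + (-2 - 5 + (-5)²))² = ((0 - 2) + (-2 - 5 + 25))² = (-2 + 18)² = 16² = 256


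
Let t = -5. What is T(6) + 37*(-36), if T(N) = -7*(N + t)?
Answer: -1339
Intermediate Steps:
T(N) = 35 - 7*N (T(N) = -7*(N - 5) = -7*(-5 + N) = 35 - 7*N)
T(6) + 37*(-36) = (35 - 7*6) + 37*(-36) = (35 - 42) - 1332 = -7 - 1332 = -1339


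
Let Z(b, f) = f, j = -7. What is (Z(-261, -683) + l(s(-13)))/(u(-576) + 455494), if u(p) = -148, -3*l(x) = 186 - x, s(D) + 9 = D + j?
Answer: -1132/683019 ≈ -0.0016573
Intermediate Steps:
s(D) = -16 + D (s(D) = -9 + (D - 7) = -9 + (-7 + D) = -16 + D)
l(x) = -62 + x/3 (l(x) = -(186 - x)/3 = -62 + x/3)
(Z(-261, -683) + l(s(-13)))/(u(-576) + 455494) = (-683 + (-62 + (-16 - 13)/3))/(-148 + 455494) = (-683 + (-62 + (⅓)*(-29)))/455346 = (-683 + (-62 - 29/3))*(1/455346) = (-683 - 215/3)*(1/455346) = -2264/3*1/455346 = -1132/683019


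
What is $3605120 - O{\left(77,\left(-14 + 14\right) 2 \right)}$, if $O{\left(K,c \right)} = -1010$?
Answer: $3606130$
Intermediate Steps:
$3605120 - O{\left(77,\left(-14 + 14\right) 2 \right)} = 3605120 - -1010 = 3605120 + 1010 = 3606130$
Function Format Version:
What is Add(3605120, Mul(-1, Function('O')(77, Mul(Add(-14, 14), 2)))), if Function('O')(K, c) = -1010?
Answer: 3606130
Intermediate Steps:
Add(3605120, Mul(-1, Function('O')(77, Mul(Add(-14, 14), 2)))) = Add(3605120, Mul(-1, -1010)) = Add(3605120, 1010) = 3606130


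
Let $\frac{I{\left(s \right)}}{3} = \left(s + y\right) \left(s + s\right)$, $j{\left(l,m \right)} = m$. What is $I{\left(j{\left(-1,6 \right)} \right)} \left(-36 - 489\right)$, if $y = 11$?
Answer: $-321300$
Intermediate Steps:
$I{\left(s \right)} = 6 s \left(11 + s\right)$ ($I{\left(s \right)} = 3 \left(s + 11\right) \left(s + s\right) = 3 \left(11 + s\right) 2 s = 3 \cdot 2 s \left(11 + s\right) = 6 s \left(11 + s\right)$)
$I{\left(j{\left(-1,6 \right)} \right)} \left(-36 - 489\right) = 6 \cdot 6 \left(11 + 6\right) \left(-36 - 489\right) = 6 \cdot 6 \cdot 17 \left(-525\right) = 612 \left(-525\right) = -321300$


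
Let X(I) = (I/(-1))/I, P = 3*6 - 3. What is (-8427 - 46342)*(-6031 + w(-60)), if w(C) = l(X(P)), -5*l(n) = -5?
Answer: 330257070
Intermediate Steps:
P = 15 (P = 18 - 3 = 15)
X(I) = -1 (X(I) = (I*(-1))/I = (-I)/I = -1)
l(n) = 1 (l(n) = -⅕*(-5) = 1)
w(C) = 1
(-8427 - 46342)*(-6031 + w(-60)) = (-8427 - 46342)*(-6031 + 1) = -54769*(-6030) = 330257070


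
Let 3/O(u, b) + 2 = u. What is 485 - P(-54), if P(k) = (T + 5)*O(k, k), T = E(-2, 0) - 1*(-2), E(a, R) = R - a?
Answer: 27187/56 ≈ 485.48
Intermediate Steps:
O(u, b) = 3/(-2 + u)
T = 4 (T = (0 - 1*(-2)) - 1*(-2) = (0 + 2) + 2 = 2 + 2 = 4)
P(k) = 27/(-2 + k) (P(k) = (4 + 5)*(3/(-2 + k)) = 9*(3/(-2 + k)) = 27/(-2 + k))
485 - P(-54) = 485 - 27/(-2 - 54) = 485 - 27/(-56) = 485 - 27*(-1)/56 = 485 - 1*(-27/56) = 485 + 27/56 = 27187/56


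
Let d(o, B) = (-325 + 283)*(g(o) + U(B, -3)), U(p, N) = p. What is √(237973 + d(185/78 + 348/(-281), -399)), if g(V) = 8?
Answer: √254395 ≈ 504.38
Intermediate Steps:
d(o, B) = -336 - 42*B (d(o, B) = (-325 + 283)*(8 + B) = -42*(8 + B) = -336 - 42*B)
√(237973 + d(185/78 + 348/(-281), -399)) = √(237973 + (-336 - 42*(-399))) = √(237973 + (-336 + 16758)) = √(237973 + 16422) = √254395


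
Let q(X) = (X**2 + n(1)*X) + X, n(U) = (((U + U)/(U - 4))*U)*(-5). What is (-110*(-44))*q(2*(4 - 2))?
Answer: 484000/3 ≈ 1.6133e+5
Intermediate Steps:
n(U) = -10*U**2/(-4 + U) (n(U) = (((2*U)/(-4 + U))*U)*(-5) = ((2*U/(-4 + U))*U)*(-5) = (2*U**2/(-4 + U))*(-5) = -10*U**2/(-4 + U))
q(X) = X**2 + 13*X/3 (q(X) = (X**2 + (-10*1**2/(-4 + 1))*X) + X = (X**2 + (-10*1/(-3))*X) + X = (X**2 + (-10*1*(-1/3))*X) + X = (X**2 + 10*X/3) + X = X**2 + 13*X/3)
(-110*(-44))*q(2*(4 - 2)) = (-110*(-44))*((2*(4 - 2))*(13 + 3*(2*(4 - 2)))/3) = 4840*((2*2)*(13 + 3*(2*2))/3) = 4840*((1/3)*4*(13 + 3*4)) = 4840*((1/3)*4*(13 + 12)) = 4840*((1/3)*4*25) = 4840*(100/3) = 484000/3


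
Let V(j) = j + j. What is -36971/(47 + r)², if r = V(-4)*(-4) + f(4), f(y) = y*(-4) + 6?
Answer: -36971/4761 ≈ -7.7654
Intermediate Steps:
V(j) = 2*j
f(y) = 6 - 4*y (f(y) = -4*y + 6 = 6 - 4*y)
r = 22 (r = (2*(-4))*(-4) + (6 - 4*4) = -8*(-4) + (6 - 16) = 32 - 10 = 22)
-36971/(47 + r)² = -36971/(47 + 22)² = -36971/(69²) = -36971/4761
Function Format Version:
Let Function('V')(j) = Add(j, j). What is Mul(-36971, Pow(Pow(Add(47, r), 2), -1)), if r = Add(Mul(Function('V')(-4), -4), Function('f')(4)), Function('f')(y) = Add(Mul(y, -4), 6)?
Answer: Rational(-36971, 4761) ≈ -7.7654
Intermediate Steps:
Function('V')(j) = Mul(2, j)
Function('f')(y) = Add(6, Mul(-4, y)) (Function('f')(y) = Add(Mul(-4, y), 6) = Add(6, Mul(-4, y)))
r = 22 (r = Add(Mul(Mul(2, -4), -4), Add(6, Mul(-4, 4))) = Add(Mul(-8, -4), Add(6, -16)) = Add(32, -10) = 22)
Mul(-36971, Pow(Pow(Add(47, r), 2), -1)) = Mul(-36971, Pow(Pow(Add(47, 22), 2), -1)) = Mul(-36971, Pow(Pow(69, 2), -1)) = Mul(-36971, Pow(4761, -1)) = Mul(-36971, Rational(1, 4761)) = Rational(-36971, 4761)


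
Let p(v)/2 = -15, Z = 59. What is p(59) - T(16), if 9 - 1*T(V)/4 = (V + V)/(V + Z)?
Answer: -4822/75 ≈ -64.293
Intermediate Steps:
T(V) = 36 - 8*V/(59 + V) (T(V) = 36 - 4*(V + V)/(V + 59) = 36 - 4*2*V/(59 + V) = 36 - 8*V/(59 + V))
p(v) = -30 (p(v) = 2*(-15) = -30)
p(59) - T(16) = -30 - 4*(531 + 7*16)/(59 + 16) = -30 - 4*(531 + 112)/75 = -30 - 4*643/75 = -30 - 1*2572/75 = -30 - 2572/75 = -4822/75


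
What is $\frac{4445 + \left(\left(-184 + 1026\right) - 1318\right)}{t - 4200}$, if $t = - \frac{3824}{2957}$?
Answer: $- \frac{11736333}{12423224} \approx -0.94471$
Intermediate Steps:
$t = - \frac{3824}{2957}$ ($t = \left(-3824\right) \frac{1}{2957} = - \frac{3824}{2957} \approx -1.2932$)
$\frac{4445 + \left(\left(-184 + 1026\right) - 1318\right)}{t - 4200} = \frac{4445 + \left(\left(-184 + 1026\right) - 1318\right)}{- \frac{3824}{2957} - 4200} = \frac{4445 + \left(842 - 1318\right)}{- \frac{12423224}{2957}} = \left(4445 - 476\right) \left(- \frac{2957}{12423224}\right) = 3969 \left(- \frac{2957}{12423224}\right) = - \frac{11736333}{12423224}$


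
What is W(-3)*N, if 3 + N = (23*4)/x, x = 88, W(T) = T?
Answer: 129/22 ≈ 5.8636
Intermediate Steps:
N = -43/22 (N = -3 + (23*4)/88 = -3 + 92*(1/88) = -3 + 23/22 = -43/22 ≈ -1.9545)
W(-3)*N = -3*(-43/22) = 129/22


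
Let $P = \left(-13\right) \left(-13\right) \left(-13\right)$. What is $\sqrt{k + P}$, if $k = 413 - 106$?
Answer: $3 i \sqrt{210} \approx 43.474 i$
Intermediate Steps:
$P = -2197$ ($P = 169 \left(-13\right) = -2197$)
$k = 307$
$\sqrt{k + P} = \sqrt{307 - 2197} = \sqrt{-1890} = 3 i \sqrt{210}$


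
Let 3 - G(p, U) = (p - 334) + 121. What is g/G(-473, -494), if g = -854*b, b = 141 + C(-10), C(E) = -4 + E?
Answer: -108458/689 ≈ -157.41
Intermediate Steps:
b = 127 (b = 141 + (-4 - 10) = 141 - 14 = 127)
G(p, U) = 216 - p (G(p, U) = 3 - ((p - 334) + 121) = 3 - ((-334 + p) + 121) = 3 - (-213 + p) = 3 + (213 - p) = 216 - p)
g = -108458 (g = -854*127 = -108458)
g/G(-473, -494) = -108458/(216 - 1*(-473)) = -108458/(216 + 473) = -108458/689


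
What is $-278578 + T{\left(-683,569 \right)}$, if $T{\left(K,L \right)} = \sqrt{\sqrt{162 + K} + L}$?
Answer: $-278578 + \sqrt{569 + i \sqrt{521}} \approx -2.7855 \cdot 10^{5} + 0.47835 i$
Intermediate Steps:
$T{\left(K,L \right)} = \sqrt{L + \sqrt{162 + K}}$
$-278578 + T{\left(-683,569 \right)} = -278578 + \sqrt{569 + \sqrt{162 - 683}} = -278578 + \sqrt{569 + \sqrt{-521}} = -278578 + \sqrt{569 + i \sqrt{521}}$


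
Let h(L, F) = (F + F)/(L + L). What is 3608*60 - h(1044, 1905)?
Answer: 75334405/348 ≈ 2.1648e+5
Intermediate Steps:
h(L, F) = F/L (h(L, F) = (2*F)/((2*L)) = (2*F)*(1/(2*L)) = F/L)
3608*60 - h(1044, 1905) = 3608*60 - 1905/1044 = 216480 - 1905/1044 = 216480 - 1*635/348 = 216480 - 635/348 = 75334405/348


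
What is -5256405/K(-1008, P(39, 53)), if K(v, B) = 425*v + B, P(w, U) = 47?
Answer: 5256405/428353 ≈ 12.271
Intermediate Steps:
K(v, B) = B + 425*v
-5256405/K(-1008, P(39, 53)) = -5256405/(47 + 425*(-1008)) = -5256405/(47 - 428400) = -5256405/(-428353) = -5256405*(-1/428353) = 5256405/428353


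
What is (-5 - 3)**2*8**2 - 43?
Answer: 4053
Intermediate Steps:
(-5 - 3)**2*8**2 - 43 = (-8)**2*64 - 43 = 64*64 - 43 = 4096 - 43 = 4053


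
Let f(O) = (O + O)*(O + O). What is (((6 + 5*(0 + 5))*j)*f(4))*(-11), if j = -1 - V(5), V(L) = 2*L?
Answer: 240064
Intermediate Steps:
f(O) = 4*O² (f(O) = (2*O)*(2*O) = 4*O²)
j = -11 (j = -1 - 2*5 = -1 - 1*10 = -1 - 10 = -11)
(((6 + 5*(0 + 5))*j)*f(4))*(-11) = (((6 + 5*(0 + 5))*(-11))*(4*4²))*(-11) = (((6 + 5*5)*(-11))*(4*16))*(-11) = (((6 + 25)*(-11))*64)*(-11) = ((31*(-11))*64)*(-11) = -341*64*(-11) = -21824*(-11) = 240064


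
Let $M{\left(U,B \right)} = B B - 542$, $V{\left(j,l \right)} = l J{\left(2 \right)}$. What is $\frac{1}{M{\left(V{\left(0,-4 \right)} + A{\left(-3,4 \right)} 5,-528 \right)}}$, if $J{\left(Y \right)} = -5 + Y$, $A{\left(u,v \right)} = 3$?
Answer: $\frac{1}{278242} \approx 3.594 \cdot 10^{-6}$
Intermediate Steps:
$V{\left(j,l \right)} = - 3 l$ ($V{\left(j,l \right)} = l \left(-5 + 2\right) = l \left(-3\right) = - 3 l$)
$M{\left(U,B \right)} = -542 + B^{2}$ ($M{\left(U,B \right)} = B^{2} - 542 = -542 + B^{2}$)
$\frac{1}{M{\left(V{\left(0,-4 \right)} + A{\left(-3,4 \right)} 5,-528 \right)}} = \frac{1}{-542 + \left(-528\right)^{2}} = \frac{1}{-542 + 278784} = \frac{1}{278242}$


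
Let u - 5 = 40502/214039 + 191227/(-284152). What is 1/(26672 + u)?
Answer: 8688515704/231779330391101 ≈ 3.7486e-5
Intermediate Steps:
u = 39239534013/8688515704 (u = 5 + (40502/214039 + 191227/(-284152)) = 5 + (40502*(1/214039) + 191227*(-1/284152)) = 5 + (5786/30577 - 191227/284152) = 5 - 4203044507/8688515704 = 39239534013/8688515704 ≈ 4.5163)
1/(26672 + u) = 1/(26672 + 39239534013/8688515704) = 1/(231779330391101/8688515704) = 8688515704/231779330391101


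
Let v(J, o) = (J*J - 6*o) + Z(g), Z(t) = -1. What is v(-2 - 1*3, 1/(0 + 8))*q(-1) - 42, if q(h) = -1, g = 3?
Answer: -261/4 ≈ -65.250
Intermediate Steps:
v(J, o) = -1 + J² - 6*o (v(J, o) = (J*J - 6*o) - 1 = (J² - 6*o) - 1 = -1 + J² - 6*o)
v(-2 - 1*3, 1/(0 + 8))*q(-1) - 42 = (-1 + (-2 - 1*3)² - 6/(0 + 8))*(-1) - 42 = (-1 + (-2 - 3)² - 6/8)*(-1) - 42 = (-1 + (-5)² - 6*⅛)*(-1) - 42 = (-1 + 25 - ¾)*(-1) - 42 = (93/4)*(-1) - 42 = -93/4 - 42 = -261/4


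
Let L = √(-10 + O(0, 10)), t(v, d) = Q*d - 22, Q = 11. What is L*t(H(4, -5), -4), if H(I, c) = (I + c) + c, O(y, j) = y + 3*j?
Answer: -132*√5 ≈ -295.16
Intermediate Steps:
H(I, c) = I + 2*c
t(v, d) = -22 + 11*d (t(v, d) = 11*d - 22 = -22 + 11*d)
L = 2*√5 (L = √(-10 + (0 + 3*10)) = √(-10 + (0 + 30)) = √(-10 + 30) = √20 = 2*√5 ≈ 4.4721)
L*t(H(4, -5), -4) = (2*√5)*(-22 + 11*(-4)) = (2*√5)*(-22 - 44) = (2*√5)*(-66) = -132*√5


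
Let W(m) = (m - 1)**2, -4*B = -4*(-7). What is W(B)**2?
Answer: 4096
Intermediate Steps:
B = -7 (B = -(-1)*(-7) = -1/4*28 = -7)
W(m) = (-1 + m)**2
W(B)**2 = ((-1 - 7)**2)**2 = ((-8)**2)**2 = 64**2 = 4096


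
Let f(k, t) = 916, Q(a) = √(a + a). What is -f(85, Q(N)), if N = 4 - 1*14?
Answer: -916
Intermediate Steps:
N = -10 (N = 4 - 14 = -10)
Q(a) = √2*√a (Q(a) = √(2*a) = √2*√a)
-f(85, Q(N)) = -1*916 = -916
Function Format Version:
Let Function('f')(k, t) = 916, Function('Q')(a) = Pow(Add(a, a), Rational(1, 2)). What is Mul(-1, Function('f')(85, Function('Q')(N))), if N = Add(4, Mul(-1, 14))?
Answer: -916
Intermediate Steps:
N = -10 (N = Add(4, -14) = -10)
Function('Q')(a) = Mul(Pow(2, Rational(1, 2)), Pow(a, Rational(1, 2))) (Function('Q')(a) = Pow(Mul(2, a), Rational(1, 2)) = Mul(Pow(2, Rational(1, 2)), Pow(a, Rational(1, 2))))
Mul(-1, Function('f')(85, Function('Q')(N))) = Mul(-1, 916) = -916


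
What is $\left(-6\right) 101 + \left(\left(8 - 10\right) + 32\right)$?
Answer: $-576$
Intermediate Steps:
$\left(-6\right) 101 + \left(\left(8 - 10\right) + 32\right) = -606 + \left(-2 + 32\right) = -606 + 30 = -576$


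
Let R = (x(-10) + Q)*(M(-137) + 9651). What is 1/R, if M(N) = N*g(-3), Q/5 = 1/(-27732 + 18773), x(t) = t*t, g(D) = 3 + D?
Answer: 8959/8646282645 ≈ 1.0362e-6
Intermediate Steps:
x(t) = t²
Q = -5/8959 (Q = 5/(-27732 + 18773) = 5/(-8959) = 5*(-1/8959) = -5/8959 ≈ -0.00055810)
M(N) = 0 (M(N) = N*(3 - 3) = N*0 = 0)
R = 8646282645/8959 (R = ((-10)² - 5/8959)*(0 + 9651) = (100 - 5/8959)*9651 = (895895/8959)*9651 = 8646282645/8959 ≈ 9.6510e+5)
1/R = 1/(8646282645/8959) = 8959/8646282645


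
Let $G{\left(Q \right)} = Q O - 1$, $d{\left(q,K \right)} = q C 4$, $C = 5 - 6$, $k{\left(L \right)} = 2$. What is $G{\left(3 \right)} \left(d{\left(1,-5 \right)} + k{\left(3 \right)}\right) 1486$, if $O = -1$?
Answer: $11888$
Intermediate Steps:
$C = -1$ ($C = 5 - 6 = -1$)
$d{\left(q,K \right)} = - 4 q$ ($d{\left(q,K \right)} = q \left(-1\right) 4 = - q 4 = - 4 q$)
$G{\left(Q \right)} = -1 - Q$ ($G{\left(Q \right)} = Q \left(-1\right) - 1 = - Q - 1 = -1 - Q$)
$G{\left(3 \right)} \left(d{\left(1,-5 \right)} + k{\left(3 \right)}\right) 1486 = \left(-1 - 3\right) \left(\left(-4\right) 1 + 2\right) 1486 = \left(-1 - 3\right) \left(-4 + 2\right) 1486 = \left(-4\right) \left(-2\right) 1486 = 8 \cdot 1486 = 11888$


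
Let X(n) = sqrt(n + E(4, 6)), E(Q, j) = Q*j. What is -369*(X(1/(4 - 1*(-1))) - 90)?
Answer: 33210 - 4059*sqrt(5)/5 ≈ 31395.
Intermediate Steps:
X(n) = sqrt(24 + n) (X(n) = sqrt(n + 4*6) = sqrt(n + 24) = sqrt(24 + n))
-369*(X(1/(4 - 1*(-1))) - 90) = -369*(sqrt(24 + 1/(4 - 1*(-1))) - 90) = -369*(sqrt(24 + 1/(4 + 1)) - 90) = -369*(sqrt(24 + 1/5) - 90) = -369*(sqrt(121/5) - 90) = -369*(11*sqrt(5)/5 - 90) = -369*(-90 + 11*sqrt(5)/5) = 33210 - 4059*sqrt(5)/5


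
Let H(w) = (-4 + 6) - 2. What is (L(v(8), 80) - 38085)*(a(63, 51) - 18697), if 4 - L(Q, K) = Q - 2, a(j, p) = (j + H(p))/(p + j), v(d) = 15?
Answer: 13532226855/19 ≈ 7.1222e+8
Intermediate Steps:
H(w) = 0 (H(w) = 2 - 2 = 0)
a(j, p) = j/(j + p) (a(j, p) = (j + 0)/(p + j) = j/(j + p))
L(Q, K) = 6 - Q (L(Q, K) = 4 - (Q - 2) = 4 - (-2 + Q) = 4 + (2 - Q) = 6 - Q)
(L(v(8), 80) - 38085)*(a(63, 51) - 18697) = ((6 - 1*15) - 38085)*(63/(63 + 51) - 18697) = ((6 - 15) - 38085)*(63/114 - 18697) = (-9 - 38085)*(63*(1/114) - 18697) = -38094*(21/38 - 18697) = -38094*(-710465/38) = 13532226855/19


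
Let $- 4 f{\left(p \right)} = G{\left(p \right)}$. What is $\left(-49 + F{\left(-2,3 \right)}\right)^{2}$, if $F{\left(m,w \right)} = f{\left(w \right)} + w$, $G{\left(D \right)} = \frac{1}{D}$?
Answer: $\frac{305809}{144} \approx 2123.7$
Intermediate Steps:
$f{\left(p \right)} = - \frac{1}{4 p}$
$F{\left(m,w \right)} = w - \frac{1}{4 w}$ ($F{\left(m,w \right)} = - \frac{1}{4 w} + w = w - \frac{1}{4 w}$)
$\left(-49 + F{\left(-2,3 \right)}\right)^{2} = \left(-49 + \left(3 - \frac{1}{4 \cdot 3}\right)\right)^{2} = \left(-49 + \left(3 - \frac{1}{12}\right)\right)^{2} = \left(-49 + \frac{35}{12}\right)^{2} = \left(- \frac{553}{12}\right)^{2} = \frac{305809}{144}$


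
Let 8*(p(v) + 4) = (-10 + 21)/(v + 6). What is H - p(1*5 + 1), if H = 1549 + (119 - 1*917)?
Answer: 72469/96 ≈ 754.89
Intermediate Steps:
p(v) = -4 + 11/(8*(6 + v)) (p(v) = -4 + ((-10 + 21)/(v + 6))/8 = -4 + (11/(6 + v))/8 = -4 + 11/(8*(6 + v)))
H = 751 (H = 1549 + (119 - 917) = 1549 - 798 = 751)
H - p(1*5 + 1) = 751 - (-181 - 32*(1*5 + 1))/(8*(6 + (1*5 + 1))) = 751 - (-181 - 32*(5 + 1))/(8*(6 + (5 + 1))) = 751 - (-181 - 32*6)/(8*(6 + 6)) = 751 - (-181 - 192)/(8*12) = 751 - (-373)/(8*12) = 751 - 1*(-373/96) = 751 + 373/96 = 72469/96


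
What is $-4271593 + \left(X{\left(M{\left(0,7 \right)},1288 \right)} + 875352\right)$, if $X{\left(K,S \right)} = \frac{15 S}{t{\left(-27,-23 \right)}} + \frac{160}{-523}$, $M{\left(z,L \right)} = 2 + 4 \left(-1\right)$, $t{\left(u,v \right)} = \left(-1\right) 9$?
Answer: $- \frac{5332070729}{1569} \approx -3.3984 \cdot 10^{6}$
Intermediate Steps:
$t{\left(u,v \right)} = -9$
$M{\left(z,L \right)} = -2$ ($M{\left(z,L \right)} = 2 - 4 = -2$)
$X{\left(K,S \right)} = - \frac{160}{523} - \frac{5 S}{3}$ ($X{\left(K,S \right)} = \frac{15 S}{-9} + \frac{160}{-523} = 15 S \left(- \frac{1}{9}\right) + 160 \left(- \frac{1}{523}\right) = - \frac{5 S}{3} - \frac{160}{523} = - \frac{160}{523} - \frac{5 S}{3}$)
$-4271593 + \left(X{\left(M{\left(0,7 \right)},1288 \right)} + 875352\right) = -4271593 + \left(\left(- \frac{160}{523} - \frac{6440}{3}\right) + 875352\right) = -4271593 + \left(- \frac{3368600}{1569} + 875352\right) = -4271593 + \frac{1370058688}{1569} = - \frac{5332070729}{1569}$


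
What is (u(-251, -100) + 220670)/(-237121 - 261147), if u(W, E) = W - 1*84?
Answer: -220335/498268 ≈ -0.44220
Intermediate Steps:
u(W, E) = -84 + W (u(W, E) = W - 84 = -84 + W)
(u(-251, -100) + 220670)/(-237121 - 261147) = ((-84 - 251) + 220670)/(-237121 - 261147) = (-335 + 220670)/(-498268) = 220335*(-1/498268) = -220335/498268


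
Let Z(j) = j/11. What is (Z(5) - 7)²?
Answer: 5184/121 ≈ 42.843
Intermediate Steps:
Z(j) = j/11 (Z(j) = j*(1/11) = j/11)
(Z(5) - 7)² = ((1/11)*5 - 7)² = (5/11 - 7)² = (-72/11)² = 5184/121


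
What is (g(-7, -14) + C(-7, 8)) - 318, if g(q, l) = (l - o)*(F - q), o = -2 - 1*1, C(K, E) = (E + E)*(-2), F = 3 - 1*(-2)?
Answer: -482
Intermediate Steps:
F = 5 (F = 3 + 2 = 5)
C(K, E) = -4*E (C(K, E) = (2*E)*(-2) = -4*E)
o = -3 (o = -2 - 1 = -3)
g(q, l) = (3 + l)*(5 - q) (g(q, l) = (l - 1*(-3))*(5 - q) = (l + 3)*(5 - q) = (3 + l)*(5 - q))
(g(-7, -14) + C(-7, 8)) - 318 = ((15 - 3*(-7) + 5*(-14) - 1*(-14)*(-7)) - 4*8) - 318 = ((15 + 21 - 70 - 98) - 32) - 318 = (-132 - 32) - 318 = -164 - 318 = -482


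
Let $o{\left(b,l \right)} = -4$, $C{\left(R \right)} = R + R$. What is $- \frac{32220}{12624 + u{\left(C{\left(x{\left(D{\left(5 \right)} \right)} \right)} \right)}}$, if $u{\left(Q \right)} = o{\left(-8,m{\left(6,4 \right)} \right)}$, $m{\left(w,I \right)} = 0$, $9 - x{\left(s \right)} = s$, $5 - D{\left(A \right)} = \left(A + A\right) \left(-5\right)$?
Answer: $- \frac{1611}{631} \approx -2.5531$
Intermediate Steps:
$D{\left(A \right)} = 5 + 10 A$ ($D{\left(A \right)} = 5 - \left(A + A\right) \left(-5\right) = 5 - 2 A \left(-5\right) = 5 - - 10 A = 5 + 10 A$)
$x{\left(s \right)} = 9 - s$
$C{\left(R \right)} = 2 R$
$u{\left(Q \right)} = -4$
$- \frac{32220}{12624 + u{\left(C{\left(x{\left(D{\left(5 \right)} \right)} \right)} \right)}} = - \frac{32220}{12624 - 4} = - \frac{32220}{12620} = \left(-32220\right) \frac{1}{12620} = - \frac{1611}{631}$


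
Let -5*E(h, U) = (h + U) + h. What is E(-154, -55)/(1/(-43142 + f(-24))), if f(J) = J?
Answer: -15669258/5 ≈ -3.1339e+6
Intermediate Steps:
E(h, U) = -2*h/5 - U/5 (E(h, U) = -((h + U) + h)/5 = -((U + h) + h)/5 = -(U + 2*h)/5 = -2*h/5 - U/5)
E(-154, -55)/(1/(-43142 + f(-24))) = (-⅖*(-154) - ⅕*(-55))/(1/(-43142 - 24)) = (308/5 + 11)/(1/(-43166)) = 363/(5*(-1/43166)) = (363/5)*(-43166) = -15669258/5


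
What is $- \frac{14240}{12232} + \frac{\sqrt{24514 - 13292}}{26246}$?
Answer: $- \frac{1780}{1529} + \frac{\sqrt{11222}}{26246} \approx -1.1601$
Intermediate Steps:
$- \frac{14240}{12232} + \frac{\sqrt{24514 - 13292}}{26246} = \left(-14240\right) \frac{1}{12232} + \sqrt{11222} \cdot \frac{1}{26246} = - \frac{1780}{1529} + \frac{\sqrt{11222}}{26246}$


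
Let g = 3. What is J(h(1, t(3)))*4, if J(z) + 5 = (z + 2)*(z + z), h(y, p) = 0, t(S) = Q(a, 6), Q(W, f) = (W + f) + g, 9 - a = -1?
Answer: -20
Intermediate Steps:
a = 10 (a = 9 - 1*(-1) = 9 + 1 = 10)
Q(W, f) = 3 + W + f (Q(W, f) = (W + f) + 3 = 3 + W + f)
t(S) = 19 (t(S) = 3 + 10 + 6 = 19)
J(z) = -5 + 2*z*(2 + z) (J(z) = -5 + (z + 2)*(z + z) = -5 + (2 + z)*(2*z) = -5 + 2*z*(2 + z))
J(h(1, t(3)))*4 = (-5 + 2*0² + 4*0)*4 = (-5 + 2*0 + 0)*4 = (-5 + 0 + 0)*4 = -5*4 = -20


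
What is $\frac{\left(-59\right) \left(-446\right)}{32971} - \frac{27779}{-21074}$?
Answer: $\frac{1470442645}{694830854} \approx 2.1163$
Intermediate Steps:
$\frac{\left(-59\right) \left(-446\right)}{32971} - \frac{27779}{-21074} = 26314 \cdot \frac{1}{32971} - - \frac{27779}{21074} = \frac{26314}{32971} + \frac{27779}{21074} = \frac{1470442645}{694830854}$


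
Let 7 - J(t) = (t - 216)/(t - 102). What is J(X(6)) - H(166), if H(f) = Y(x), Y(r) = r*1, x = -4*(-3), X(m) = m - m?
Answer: -121/17 ≈ -7.1176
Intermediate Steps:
X(m) = 0
x = 12
Y(r) = r
H(f) = 12
J(t) = 7 - (-216 + t)/(-102 + t) (J(t) = 7 - (t - 216)/(t - 102) = 7 - (-216 + t)/(-102 + t))
J(X(6)) - H(166) = 6*(-83 + 0)/(-102 + 0) - 1*12 = 6*(-83)/(-102) - 12 = 6*(-1/102)*(-83) - 12 = 83/17 - 12 = -121/17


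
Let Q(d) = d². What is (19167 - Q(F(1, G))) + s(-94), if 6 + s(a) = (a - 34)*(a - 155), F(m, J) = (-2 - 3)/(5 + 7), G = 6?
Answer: 7348727/144 ≈ 51033.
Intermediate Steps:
F(m, J) = -5/12
s(a) = -6 + (-155 + a)*(-34 + a) (s(a) = -6 + (a - 34)*(a - 155) = -6 + (-34 + a)*(-155 + a) = -6 + (-155 + a)*(-34 + a))
(19167 - Q(F(1, G))) + s(-94) = (19167 - (-5/12)²) + (5264 + (-94)² - 189*(-94)) = (19167 - 1*25/144) + (5264 + 8836 + 17766) = (19167 - 25/144) + 31866 = 2760023/144 + 31866 = 7348727/144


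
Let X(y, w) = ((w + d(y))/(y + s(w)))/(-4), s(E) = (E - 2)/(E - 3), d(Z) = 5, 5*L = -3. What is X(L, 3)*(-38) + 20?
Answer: 20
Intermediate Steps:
L = -⅗ (L = (⅕)*(-3) = -⅗ ≈ -0.60000)
s(E) = (-2 + E)/(-3 + E)
X(y, w) = -(5 + w)/(4*(y + (-2 + w)/(-3 + w))) (X(y, w) = ((w + 5)/(y + (-2 + w)/(-3 + w)))/(-4) = ((5 + w)/(y + (-2 + w)/(-3 + w)))*(-¼) = -(5 + w)/(4*(y + (-2 + w)/(-3 + w))))
X(L, 3)*(-38) + 20 = -(-3 + 3)*(5 + 3)/(-8 + 4*3 + 4*(-⅗)*(-3 + 3))*(-38) + 20 = -1*0*8/(-8 + 12 + 4*(-⅗)*0)*(-38) + 20 = -1*0*8/(-8 + 12 + 0)*(-38) + 20 = -1*0*8/4*(-38) + 20 = -1*¼*0*8*(-38) + 20 = 0*(-38) + 20 = 0 + 20 = 20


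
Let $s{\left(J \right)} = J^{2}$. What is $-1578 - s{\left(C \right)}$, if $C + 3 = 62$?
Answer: $-5059$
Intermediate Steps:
$C = 59$ ($C = -3 + 62 = 59$)
$-1578 - s{\left(C \right)} = -1578 - 59^{2} = -1578 - 3481 = -5059$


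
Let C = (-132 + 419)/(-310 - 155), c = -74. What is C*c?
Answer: 21238/465 ≈ 45.673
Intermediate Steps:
C = -287/465 (C = 287/(-465) = 287*(-1/465) = -287/465 ≈ -0.61720)
C*c = -287/465*(-74) = 21238/465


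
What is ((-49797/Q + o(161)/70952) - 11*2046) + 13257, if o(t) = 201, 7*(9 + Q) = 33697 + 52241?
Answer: -18792966621111/2031001000 ≈ -9253.1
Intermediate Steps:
Q = 85875/7 (Q = -9 + (33697 + 52241)/7 = -9 + (⅐)*85938 = -9 + 85938/7 = 85875/7 ≈ 12268.)
((-49797/Q + o(161)/70952) - 11*2046) + 13257 = ((-49797/85875/7 + 201/70952) - 11*2046) + 13257 = ((-49797*7/85875 + 201*(1/70952)) - 1*22506) + 13257 = ((-116193/28625 + 201/70952) - 22506) + 13257 = (-8238372111/2031001000 - 22506) + 13257 = -45717946878111/2031001000 + 13257 = -18792966621111/2031001000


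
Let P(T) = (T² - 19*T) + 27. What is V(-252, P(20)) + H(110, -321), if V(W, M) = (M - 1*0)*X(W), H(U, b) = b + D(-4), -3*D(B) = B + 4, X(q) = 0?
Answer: -321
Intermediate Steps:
D(B) = -4/3 - B/3 (D(B) = -(B + 4)/3 = -(4 + B)/3 = -4/3 - B/3)
P(T) = 27 + T² - 19*T
H(U, b) = b (H(U, b) = b + (-4/3 - ⅓*(-4)) = b + (-4/3 + 4/3) = b + 0 = b)
V(W, M) = 0 (V(W, M) = (M - 1*0)*0 = (M + 0)*0 = M*0 = 0)
V(-252, P(20)) + H(110, -321) = 0 - 321 = -321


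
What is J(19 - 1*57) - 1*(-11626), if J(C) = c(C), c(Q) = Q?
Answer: 11588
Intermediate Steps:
J(C) = C
J(19 - 1*57) - 1*(-11626) = (19 - 1*57) - 1*(-11626) = (19 - 57) + 11626 = -38 + 11626 = 11588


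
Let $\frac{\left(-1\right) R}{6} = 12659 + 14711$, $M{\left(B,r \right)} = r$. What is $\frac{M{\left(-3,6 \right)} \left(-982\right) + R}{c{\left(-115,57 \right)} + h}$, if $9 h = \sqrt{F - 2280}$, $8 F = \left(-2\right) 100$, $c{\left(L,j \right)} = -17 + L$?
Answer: $\frac{1818837504}{1413649} + \frac{1531008 i \sqrt{2305}}{1413649} \approx 1286.6 + 51.996 i$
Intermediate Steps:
$F = -25$ ($F = \frac{\left(-2\right) 100}{8} = \frac{1}{8} \left(-200\right) = -25$)
$h = \frac{i \sqrt{2305}}{9}$ ($h = \frac{\sqrt{-25 - 2280}}{9} = \frac{\sqrt{-2305}}{9} = \frac{i \sqrt{2305}}{9} \approx 5.3345 i$)
$R = -164220$ ($R = - 6 \left(12659 + 14711\right) = \left(-6\right) 27370 = -164220$)
$\frac{M{\left(-3,6 \right)} \left(-982\right) + R}{c{\left(-115,57 \right)} + h} = \frac{6 \left(-982\right) - 164220}{\left(-17 - 115\right) + \frac{i \sqrt{2305}}{9}} = \frac{-5892 - 164220}{-132 + \frac{i \sqrt{2305}}{9}} = - \frac{170112}{-132 + \frac{i \sqrt{2305}}{9}}$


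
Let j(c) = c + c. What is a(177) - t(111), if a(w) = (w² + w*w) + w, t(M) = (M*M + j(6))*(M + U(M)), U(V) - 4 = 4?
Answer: -1404792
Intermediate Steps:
U(V) = 8 (U(V) = 4 + 4 = 8)
j(c) = 2*c
t(M) = (8 + M)*(12 + M²) (t(M) = (M*M + 2*6)*(M + 8) = (M² + 12)*(8 + M) = (12 + M²)*(8 + M) = (8 + M)*(12 + M²))
a(w) = w + 2*w² (a(w) = (w² + w²) + w = 2*w² + w = w + 2*w²)
a(177) - t(111) = 177*(1 + 2*177) - (96 + 111³ + 8*111² + 12*111) = 177*(1 + 354) - (96 + 1367631 + 8*12321 + 1332) = 177*355 - (96 + 1367631 + 98568 + 1332) = 62835 - 1*1467627 = 62835 - 1467627 = -1404792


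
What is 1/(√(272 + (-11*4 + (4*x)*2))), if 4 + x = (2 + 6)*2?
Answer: 1/18 ≈ 0.055556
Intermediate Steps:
x = 12 (x = -4 + (2 + 6)*2 = -4 + 8*2 = -4 + 16 = 12)
1/(√(272 + (-11*4 + (4*x)*2))) = 1/(√(272 + (-11*4 + (4*12)*2))) = 1/(√(272 + (-44 + 48*2))) = 1/(√(272 + (-44 + 96))) = 1/(√(272 + 52)) = 1/(√324) = 1/18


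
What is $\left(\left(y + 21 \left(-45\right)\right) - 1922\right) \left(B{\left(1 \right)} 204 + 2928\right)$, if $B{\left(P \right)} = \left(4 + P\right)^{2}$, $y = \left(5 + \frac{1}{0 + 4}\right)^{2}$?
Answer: $- \frac{91180017}{4} \approx -2.2795 \cdot 10^{7}$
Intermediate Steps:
$y = \frac{441}{16}$ ($y = \left(5 + \frac{1}{4}\right)^{2} = \left(\frac{21}{4}\right)^{2} = \frac{441}{16} \approx 27.563$)
$\left(\left(y + 21 \left(-45\right)\right) - 1922\right) \left(B{\left(1 \right)} 204 + 2928\right) = \left(\left(\frac{441}{16} + 21 \left(-45\right)\right) - 1922\right) \left(\left(4 + 1\right)^{2} \cdot 204 + 2928\right) = \left(\left(\frac{441}{16} - 945\right) - 1922\right) \left(5^{2} \cdot 204 + 2928\right) = \left(- \frac{14679}{16} - 1922\right) \left(25 \cdot 204 + 2928\right) = - \frac{45431 \left(5100 + 2928\right)}{16} = \left(- \frac{45431}{16}\right) 8028 = - \frac{91180017}{4}$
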